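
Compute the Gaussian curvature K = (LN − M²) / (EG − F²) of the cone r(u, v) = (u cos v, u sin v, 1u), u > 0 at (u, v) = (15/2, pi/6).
K = 0

Coefficients of the first fundamental form: E = 2, F = 0, G = u^2.
Coefficients of the second fundamental form: L = 0, M = 0, N = sqrt(2)*u^2/(2*Abs(u)).
Assemble K = (LN − M²)/(EG − F²) = 0. At (u, v) = (15/2, pi/6): K = 0.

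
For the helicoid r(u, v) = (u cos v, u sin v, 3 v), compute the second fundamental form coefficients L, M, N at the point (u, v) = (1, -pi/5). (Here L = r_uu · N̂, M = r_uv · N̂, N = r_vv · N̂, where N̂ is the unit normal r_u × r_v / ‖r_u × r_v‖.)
L = 0;  M = -3*sqrt(10)/10;  N = 0

Compute the unit normal N̂(u, v) = (3*sin(v)/sqrt(u^2 + 9), -3*cos(v)/sqrt(u^2 + 9), u/sqrt(u^2 + 9)), and the second partials r_uu, r_uv, r_vv. Take dot products:
  L(u, v) = r_uu · N̂ = 0,
  M(u, v) = r_uv · N̂ = -3/sqrt(u^2 + 9),
  N(u, v) = r_vv · N̂ = 0.
Evaluating at (u, v) = (1, -pi/5):
  L = 0, M = -3*sqrt(10)/10, N = 0.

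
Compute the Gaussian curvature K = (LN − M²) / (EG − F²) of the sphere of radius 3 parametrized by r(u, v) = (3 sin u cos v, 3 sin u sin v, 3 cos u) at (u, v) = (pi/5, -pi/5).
K = 1/9

Coefficients of the first fundamental form: E = 9, F = 0, G = 9*sin(u)^2.
Coefficients of the second fundamental form: L = -3*sin(u)/Abs(sin(u)), M = 0, N = -3*sin(u)^3/Abs(sin(u)).
Assemble K = (LN − M²)/(EG − F²) = 1/9. At (u, v) = (pi/5, -pi/5): K = 1/9.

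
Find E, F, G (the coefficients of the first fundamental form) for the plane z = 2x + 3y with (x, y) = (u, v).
E = 5;  F = 6;  G = 10

Compute partials: r_u = (1, 0, 2), r_v = (0, 1, 3). Then
  E = r_u · r_u = 5,
  F = r_u · r_v = 6,
  G = r_v · r_v = 10.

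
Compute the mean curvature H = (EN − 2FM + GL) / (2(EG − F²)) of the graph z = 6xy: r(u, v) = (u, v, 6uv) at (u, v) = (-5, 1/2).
H = 27*sqrt(910)/41405

With E = 36*v^2 + 1, F = 36*u*v, G = 36*u^2 + 1, L = 0, M = 6/sqrt(36*u^2 + 36*v^2 + 1), N = 0, assemble
  H = (EN − 2FM + GL) / (2(EG − F²)) = -216*u*v/(36*u^2 + 36*v^2 + 1)^(3/2).
At (u, v) = (-5, 1/2): H = 27*sqrt(910)/41405.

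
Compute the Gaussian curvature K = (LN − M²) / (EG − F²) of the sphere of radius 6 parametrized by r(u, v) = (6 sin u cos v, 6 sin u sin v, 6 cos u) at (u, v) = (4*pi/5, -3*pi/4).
K = 1/36

Coefficients of the first fundamental form: E = 36, F = 0, G = 36*sin(u)^2.
Coefficients of the second fundamental form: L = -6*sin(u)/Abs(sin(u)), M = 0, N = -6*sin(u)^3/Abs(sin(u)).
Assemble K = (LN − M²)/(EG − F²) = 1/36. At (u, v) = (4*pi/5, -3*pi/4): K = 1/36.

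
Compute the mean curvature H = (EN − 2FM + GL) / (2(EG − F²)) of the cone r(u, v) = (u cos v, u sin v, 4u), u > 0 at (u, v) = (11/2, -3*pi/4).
H = 4*sqrt(17)/187

With E = 17, F = 0, G = u^2, L = 0, M = 0, N = 4*sqrt(17)*u^2/(17*Abs(u)), assemble
  H = (EN − 2FM + GL) / (2(EG − F²)) = 2*sqrt(17)/(17*Abs(u)).
At (u, v) = (11/2, -3*pi/4): H = 4*sqrt(17)/187.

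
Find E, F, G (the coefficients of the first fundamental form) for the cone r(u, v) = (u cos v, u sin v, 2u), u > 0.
E = 5;  F = 0;  G = u^2

Compute partials: r_u = (cos(v), sin(v), 2), r_v = (-u*sin(v), u*cos(v), 0). Then
  E = r_u · r_u = 5,
  F = r_u · r_v = 0,
  G = r_v · r_v = u^2.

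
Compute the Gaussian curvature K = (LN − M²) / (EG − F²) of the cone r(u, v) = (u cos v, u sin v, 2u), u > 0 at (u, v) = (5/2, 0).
K = 0

Coefficients of the first fundamental form: E = 5, F = 0, G = u^2.
Coefficients of the second fundamental form: L = 0, M = 0, N = 2*sqrt(5)*u^2/(5*Abs(u)).
Assemble K = (LN − M²)/(EG − F²) = 0. At (u, v) = (5/2, 0): K = 0.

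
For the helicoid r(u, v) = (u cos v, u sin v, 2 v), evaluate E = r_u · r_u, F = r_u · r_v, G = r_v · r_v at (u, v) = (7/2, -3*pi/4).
E = 1;  F = 0;  G = 65/4

Partials: r_u = (cos(v), sin(v), 0), r_v = (-u*sin(v), u*cos(v), 2). As functions of (u, v):
  E = r_u · r_u = 1,
  F = r_u · r_v = 0,
  G = r_v · r_v = u^2 + 4.
Evaluating at (u, v) = (7/2, -3*pi/4): E = 1, F = 0, G = 65/4.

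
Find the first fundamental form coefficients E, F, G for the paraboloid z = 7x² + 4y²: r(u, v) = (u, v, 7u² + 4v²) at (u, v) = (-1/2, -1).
E = 50;  F = 56;  G = 65

Partials: r_u = (1, 0, 14*u), r_v = (0, 1, 8*v). As functions of (u, v):
  E = r_u · r_u = 196*u^2 + 1,
  F = r_u · r_v = 112*u*v,
  G = r_v · r_v = 64*v^2 + 1.
Evaluating at (u, v) = (-1/2, -1): E = 50, F = 56, G = 65.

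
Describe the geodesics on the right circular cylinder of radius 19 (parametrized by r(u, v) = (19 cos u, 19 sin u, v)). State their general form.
The cylinder is flat (K = 0) and locally isometric to the plane via the development (u, v) ↦ (19 u, v). Geodesics are the pre-images of straight lines: circles (v constant), vertical lines (u constant), and helices (v = c · u + d) for constants c, d.

A right cylinder has E = 19², F = 0, G = 1, so EG − F² = 19², and L = −19, M = N = 0, giving K = (LN − M²)/(EG − F²) = 0 everywhere. A flat surface is locally isometric to the Euclidean plane via the map (u, v) ↦ (19 u, v). Straight lines in the (x̃, ỹ) plane pull back to: (a) horizontal circles (v = const), (b) vertical generators (u = const), and (c) helices (19 u tan θ = v, i.e. v = c · u + d).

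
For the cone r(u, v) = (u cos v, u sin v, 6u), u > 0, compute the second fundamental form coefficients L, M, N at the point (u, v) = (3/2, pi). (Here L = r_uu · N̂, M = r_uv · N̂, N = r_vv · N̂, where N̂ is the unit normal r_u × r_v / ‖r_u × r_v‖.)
L = 0;  M = 0;  N = 9*sqrt(37)/37

Compute the unit normal N̂(u, v) = (-6*sqrt(37)*u*cos(v)/(37*Abs(u)), -6*sqrt(37)*u*sin(v)/(37*Abs(u)), sqrt(37)*u/(37*Abs(u))), and the second partials r_uu, r_uv, r_vv. Take dot products:
  L(u, v) = r_uu · N̂ = 0,
  M(u, v) = r_uv · N̂ = 0,
  N(u, v) = r_vv · N̂ = 6*sqrt(37)*u^2/(37*Abs(u)).
Evaluating at (u, v) = (3/2, pi):
  L = 0, M = 0, N = 9*sqrt(37)/37.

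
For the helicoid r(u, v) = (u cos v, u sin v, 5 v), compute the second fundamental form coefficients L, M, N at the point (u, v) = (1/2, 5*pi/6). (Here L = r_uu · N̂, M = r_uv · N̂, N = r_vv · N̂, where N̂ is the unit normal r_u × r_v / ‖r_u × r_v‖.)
L = 0;  M = -10*sqrt(101)/101;  N = 0

Compute the unit normal N̂(u, v) = (5*sin(v)/sqrt(u^2 + 25), -5*cos(v)/sqrt(u^2 + 25), u/sqrt(u^2 + 25)), and the second partials r_uu, r_uv, r_vv. Take dot products:
  L(u, v) = r_uu · N̂ = 0,
  M(u, v) = r_uv · N̂ = -5/sqrt(u^2 + 25),
  N(u, v) = r_vv · N̂ = 0.
Evaluating at (u, v) = (1/2, 5*pi/6):
  L = 0, M = -10*sqrt(101)/101, N = 0.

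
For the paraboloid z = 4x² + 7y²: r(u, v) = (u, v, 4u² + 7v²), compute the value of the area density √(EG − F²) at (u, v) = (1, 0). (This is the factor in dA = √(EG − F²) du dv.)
√(EG − F²)|_{(1, 0)} = sqrt(65)

E = 64*u^2 + 1, F = 112*u*v, G = 196*v^2 + 1, so EG − F² = 64*u^2 + 196*v^2 + 1. Taking the positive square root: √(EG − F²) = sqrt(64*u^2 + 196*v^2 + 1). At (u, v) = (1, 0): sqrt(65).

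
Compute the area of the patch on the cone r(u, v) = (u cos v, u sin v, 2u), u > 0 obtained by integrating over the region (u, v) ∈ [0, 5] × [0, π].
Area = 25*sqrt(5)*pi/2

Area = ∫∫ √(EG − F²) du dv with √(EG − F²) = sqrt(5)*Abs(u). Integrating over [0, 5] × [0, π] gives 25*sqrt(5)*pi/2.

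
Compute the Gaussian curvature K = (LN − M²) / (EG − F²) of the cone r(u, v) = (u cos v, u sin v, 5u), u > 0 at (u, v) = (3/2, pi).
K = 0

Coefficients of the first fundamental form: E = 26, F = 0, G = u^2.
Coefficients of the second fundamental form: L = 0, M = 0, N = 5*sqrt(26)*u^2/(26*Abs(u)).
Assemble K = (LN − M²)/(EG − F²) = 0. At (u, v) = (3/2, pi): K = 0.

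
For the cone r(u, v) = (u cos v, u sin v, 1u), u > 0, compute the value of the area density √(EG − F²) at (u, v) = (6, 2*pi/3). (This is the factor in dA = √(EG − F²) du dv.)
√(EG − F²)|_{(6, 2*pi/3)} = 6*sqrt(2)

E = 2, F = 0, G = u^2, so EG − F² = 2*u^2. Taking the positive square root: √(EG − F²) = sqrt(2)*Abs(u). At (u, v) = (6, 2*pi/3): 6*sqrt(2).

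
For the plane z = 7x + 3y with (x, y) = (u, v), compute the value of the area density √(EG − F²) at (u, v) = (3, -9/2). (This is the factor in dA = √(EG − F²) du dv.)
√(EG − F²)|_{(3, -9/2)} = sqrt(59)

E = 50, F = 21, G = 10, so EG − F² = 59. Taking the positive square root: √(EG − F²) = sqrt(59). At (u, v) = (3, -9/2): sqrt(59).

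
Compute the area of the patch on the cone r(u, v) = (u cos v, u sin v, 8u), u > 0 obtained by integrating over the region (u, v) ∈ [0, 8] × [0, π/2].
Area = 16*sqrt(65)*pi

Area = ∫∫ √(EG − F²) du dv with √(EG − F²) = sqrt(65)*Abs(u). Integrating over [0, 8] × [0, π/2] gives 16*sqrt(65)*pi.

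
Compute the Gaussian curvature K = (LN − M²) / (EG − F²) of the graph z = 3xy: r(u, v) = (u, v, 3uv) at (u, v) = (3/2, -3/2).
K = -36/6889

Coefficients of the first fundamental form: E = 9*v^2 + 1, F = 9*u*v, G = 9*u^2 + 1.
Coefficients of the second fundamental form: L = 0, M = 3/sqrt(9*u^2 + 9*v^2 + 1), N = 0.
Assemble K = (LN − M²)/(EG − F²) = -9/(81*u^4 + 162*u^2*v^2 + 18*u^2 + 81*v^4 + 18*v^2 + 1). At (u, v) = (3/2, -3/2): K = -36/6889.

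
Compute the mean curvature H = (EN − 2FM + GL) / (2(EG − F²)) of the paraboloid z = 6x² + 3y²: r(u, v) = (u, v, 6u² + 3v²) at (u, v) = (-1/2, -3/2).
H = 603*sqrt(118)/13924

With E = 144*u^2 + 1, F = 72*u*v, G = 36*v^2 + 1, L = 12/sqrt(144*u^2 + 36*v^2 + 1), M = 0, N = 6/sqrt(144*u^2 + 36*v^2 + 1), assemble
  H = (EN − 2FM + GL) / (2(EG − F²)) = 9*(48*u^2 + 24*v^2 + 1)/(144*u^2 + 36*v^2 + 1)^(3/2).
At (u, v) = (-1/2, -3/2): H = 603*sqrt(118)/13924.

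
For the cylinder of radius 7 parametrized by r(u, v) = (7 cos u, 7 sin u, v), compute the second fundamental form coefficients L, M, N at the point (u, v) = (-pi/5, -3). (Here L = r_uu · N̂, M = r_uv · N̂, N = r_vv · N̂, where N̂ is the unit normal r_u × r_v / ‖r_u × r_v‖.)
L = -7;  M = 0;  N = 0

Compute the unit normal N̂(u, v) = (cos(u), sin(u), 0), and the second partials r_uu, r_uv, r_vv. Take dot products:
  L(u, v) = r_uu · N̂ = -7,
  M(u, v) = r_uv · N̂ = 0,
  N(u, v) = r_vv · N̂ = 0.
Evaluating at (u, v) = (-pi/5, -3):
  L = -7, M = 0, N = 0.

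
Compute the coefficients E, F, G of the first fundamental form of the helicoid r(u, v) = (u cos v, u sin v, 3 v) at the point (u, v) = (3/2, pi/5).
E = 1;  F = 0;  G = 45/4

Partials: r_u = (cos(v), sin(v), 0), r_v = (-u*sin(v), u*cos(v), 3). As functions of (u, v):
  E = r_u · r_u = 1,
  F = r_u · r_v = 0,
  G = r_v · r_v = u^2 + 9.
Evaluating at (u, v) = (3/2, pi/5): E = 1, F = 0, G = 45/4.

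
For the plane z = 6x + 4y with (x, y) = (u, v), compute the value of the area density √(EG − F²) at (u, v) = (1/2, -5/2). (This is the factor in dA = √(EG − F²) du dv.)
√(EG − F²)|_{(1/2, -5/2)} = sqrt(53)

E = 37, F = 24, G = 17, so EG − F² = 53. Taking the positive square root: √(EG − F²) = sqrt(53). At (u, v) = (1/2, -5/2): sqrt(53).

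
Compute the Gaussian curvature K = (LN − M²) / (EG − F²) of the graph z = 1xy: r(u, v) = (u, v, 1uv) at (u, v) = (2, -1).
K = -1/36

Coefficients of the first fundamental form: E = v^2 + 1, F = u*v, G = u^2 + 1.
Coefficients of the second fundamental form: L = 0, M = 1/sqrt(u^2 + v^2 + 1), N = 0.
Assemble K = (LN − M²)/(EG − F²) = 1/((u^2*v^2 - (u^2 + 1)*(v^2 + 1))*(u^2 + v^2 + 1)). At (u, v) = (2, -1): K = -1/36.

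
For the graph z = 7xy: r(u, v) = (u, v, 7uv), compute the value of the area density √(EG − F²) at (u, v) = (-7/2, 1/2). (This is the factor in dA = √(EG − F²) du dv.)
√(EG − F²)|_{(-7/2, 1/2)} = sqrt(2454)/2

E = 49*v^2 + 1, F = 49*u*v, G = 49*u^2 + 1, so EG − F² = 49*u^2 + 49*v^2 + 1. Taking the positive square root: √(EG − F²) = sqrt(49*u^2 + 49*v^2 + 1). At (u, v) = (-7/2, 1/2): sqrt(2454)/2.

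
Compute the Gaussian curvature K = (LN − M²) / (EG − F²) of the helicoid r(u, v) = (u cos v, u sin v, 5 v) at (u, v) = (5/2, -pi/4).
K = -16/625

Coefficients of the first fundamental form: E = 1, F = 0, G = u^2 + 25.
Coefficients of the second fundamental form: L = 0, M = -5/sqrt(u^2 + 25), N = 0.
Assemble K = (LN − M²)/(EG − F²) = -25/(u^2 + 25)^2. At (u, v) = (5/2, -pi/4): K = -16/625.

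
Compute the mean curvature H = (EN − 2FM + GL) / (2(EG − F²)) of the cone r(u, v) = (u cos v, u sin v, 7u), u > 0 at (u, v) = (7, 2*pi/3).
H = sqrt(2)/20

With E = 50, F = 0, G = u^2, L = 0, M = 0, N = 7*sqrt(2)*u^2/(10*Abs(u)), assemble
  H = (EN − 2FM + GL) / (2(EG − F²)) = 7*sqrt(2)/(20*Abs(u)).
At (u, v) = (7, 2*pi/3): H = sqrt(2)/20.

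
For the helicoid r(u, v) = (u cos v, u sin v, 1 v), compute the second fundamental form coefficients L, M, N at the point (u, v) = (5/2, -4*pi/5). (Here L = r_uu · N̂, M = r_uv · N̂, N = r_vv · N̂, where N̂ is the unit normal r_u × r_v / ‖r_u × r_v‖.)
L = 0;  M = -2*sqrt(29)/29;  N = 0

Compute the unit normal N̂(u, v) = (sin(v)/sqrt(u^2 + 1), -cos(v)/sqrt(u^2 + 1), u/sqrt(u^2 + 1)), and the second partials r_uu, r_uv, r_vv. Take dot products:
  L(u, v) = r_uu · N̂ = 0,
  M(u, v) = r_uv · N̂ = -1/sqrt(u^2 + 1),
  N(u, v) = r_vv · N̂ = 0.
Evaluating at (u, v) = (5/2, -4*pi/5):
  L = 0, M = -2*sqrt(29)/29, N = 0.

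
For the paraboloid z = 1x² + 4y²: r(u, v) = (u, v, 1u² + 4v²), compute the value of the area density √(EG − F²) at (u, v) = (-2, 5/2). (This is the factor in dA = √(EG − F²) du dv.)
√(EG − F²)|_{(-2, 5/2)} = sqrt(417)

E = 4*u^2 + 1, F = 16*u*v, G = 64*v^2 + 1, so EG − F² = 4*u^2 + 64*v^2 + 1. Taking the positive square root: √(EG − F²) = sqrt(4*u^2 + 64*v^2 + 1). At (u, v) = (-2, 5/2): sqrt(417).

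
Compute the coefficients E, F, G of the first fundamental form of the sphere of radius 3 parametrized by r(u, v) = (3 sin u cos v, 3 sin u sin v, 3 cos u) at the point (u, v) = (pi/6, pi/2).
E = 9;  F = 0;  G = 9/4

Partials: r_u = (3*cos(u)*cos(v), 3*sin(v)*cos(u), -3*sin(u)), r_v = (-3*sin(u)*sin(v), 3*sin(u)*cos(v), 0). As functions of (u, v):
  E = r_u · r_u = 9,
  F = r_u · r_v = 0,
  G = r_v · r_v = 9*sin(u)^2.
Evaluating at (u, v) = (pi/6, pi/2): E = 9, F = 0, G = 9/4.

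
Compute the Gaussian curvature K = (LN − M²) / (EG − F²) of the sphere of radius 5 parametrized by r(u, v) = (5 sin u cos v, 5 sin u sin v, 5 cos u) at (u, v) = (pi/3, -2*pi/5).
K = 1/25

Coefficients of the first fundamental form: E = 25, F = 0, G = 25*sin(u)^2.
Coefficients of the second fundamental form: L = -5*sin(u)/Abs(sin(u)), M = 0, N = -5*sin(u)^3/Abs(sin(u)).
Assemble K = (LN − M²)/(EG − F²) = 1/25. At (u, v) = (pi/3, -2*pi/5): K = 1/25.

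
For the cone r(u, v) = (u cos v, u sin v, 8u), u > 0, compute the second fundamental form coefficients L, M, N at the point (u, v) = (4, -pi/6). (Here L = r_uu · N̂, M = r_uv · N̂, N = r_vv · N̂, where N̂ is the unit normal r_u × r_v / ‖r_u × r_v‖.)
L = 0;  M = 0;  N = 32*sqrt(65)/65

Compute the unit normal N̂(u, v) = (-8*sqrt(65)*u*cos(v)/(65*Abs(u)), -8*sqrt(65)*u*sin(v)/(65*Abs(u)), sqrt(65)*u/(65*Abs(u))), and the second partials r_uu, r_uv, r_vv. Take dot products:
  L(u, v) = r_uu · N̂ = 0,
  M(u, v) = r_uv · N̂ = 0,
  N(u, v) = r_vv · N̂ = 8*sqrt(65)*u^2/(65*Abs(u)).
Evaluating at (u, v) = (4, -pi/6):
  L = 0, M = 0, N = 32*sqrt(65)/65.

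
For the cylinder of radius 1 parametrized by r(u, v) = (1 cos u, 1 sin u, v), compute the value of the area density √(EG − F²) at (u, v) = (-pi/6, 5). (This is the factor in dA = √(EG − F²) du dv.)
√(EG − F²)|_{(-pi/6, 5)} = 1

E = 1, F = 0, G = 1, so EG − F² = 1. Taking the positive square root: √(EG − F²) = 1. At (u, v) = (-pi/6, 5): 1.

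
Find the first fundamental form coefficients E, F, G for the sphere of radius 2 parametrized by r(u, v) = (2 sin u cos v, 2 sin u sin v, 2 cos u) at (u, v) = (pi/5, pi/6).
E = 4;  F = 0;  G = 5/2 - sqrt(5)/2

Partials: r_u = (2*cos(u)*cos(v), 2*sin(v)*cos(u), -2*sin(u)), r_v = (-2*sin(u)*sin(v), 2*sin(u)*cos(v), 0). As functions of (u, v):
  E = r_u · r_u = 4,
  F = r_u · r_v = 0,
  G = r_v · r_v = 4*sin(u)^2.
Evaluating at (u, v) = (pi/5, pi/6): E = 4, F = 0, G = 5/2 - sqrt(5)/2.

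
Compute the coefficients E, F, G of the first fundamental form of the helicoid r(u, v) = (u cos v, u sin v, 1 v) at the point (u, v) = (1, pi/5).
E = 1;  F = 0;  G = 2

Partials: r_u = (cos(v), sin(v), 0), r_v = (-u*sin(v), u*cos(v), 1). As functions of (u, v):
  E = r_u · r_u = 1,
  F = r_u · r_v = 0,
  G = r_v · r_v = u^2 + 1.
Evaluating at (u, v) = (1, pi/5): E = 1, F = 0, G = 2.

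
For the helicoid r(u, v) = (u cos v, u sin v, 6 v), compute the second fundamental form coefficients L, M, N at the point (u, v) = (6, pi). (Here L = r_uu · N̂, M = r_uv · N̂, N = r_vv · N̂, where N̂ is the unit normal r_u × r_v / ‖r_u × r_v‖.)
L = 0;  M = -sqrt(2)/2;  N = 0

Compute the unit normal N̂(u, v) = (6*sin(v)/sqrt(u^2 + 36), -6*cos(v)/sqrt(u^2 + 36), u/sqrt(u^2 + 36)), and the second partials r_uu, r_uv, r_vv. Take dot products:
  L(u, v) = r_uu · N̂ = 0,
  M(u, v) = r_uv · N̂ = -6/sqrt(u^2 + 36),
  N(u, v) = r_vv · N̂ = 0.
Evaluating at (u, v) = (6, pi):
  L = 0, M = -sqrt(2)/2, N = 0.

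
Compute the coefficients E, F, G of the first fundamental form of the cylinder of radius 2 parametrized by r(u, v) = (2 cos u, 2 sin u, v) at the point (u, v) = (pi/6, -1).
E = 4;  F = 0;  G = 1

Partials: r_u = (-2*sin(u), 2*cos(u), 0), r_v = (0, 0, 1). As functions of (u, v):
  E = r_u · r_u = 4,
  F = r_u · r_v = 0,
  G = r_v · r_v = 1.
Evaluating at (u, v) = (pi/6, -1): E = 4, F = 0, G = 1.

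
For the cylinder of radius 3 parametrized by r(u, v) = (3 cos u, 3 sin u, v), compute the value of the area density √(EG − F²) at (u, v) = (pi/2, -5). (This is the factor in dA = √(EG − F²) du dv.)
√(EG − F²)|_{(pi/2, -5)} = 3

E = 9, F = 0, G = 1, so EG − F² = 9. Taking the positive square root: √(EG − F²) = 3. At (u, v) = (pi/2, -5): 3.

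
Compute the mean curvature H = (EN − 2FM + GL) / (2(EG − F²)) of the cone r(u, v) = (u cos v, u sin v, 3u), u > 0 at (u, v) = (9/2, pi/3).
H = sqrt(10)/30

With E = 10, F = 0, G = u^2, L = 0, M = 0, N = 3*sqrt(10)*u^2/(10*Abs(u)), assemble
  H = (EN − 2FM + GL) / (2(EG − F²)) = 3*sqrt(10)/(20*Abs(u)).
At (u, v) = (9/2, pi/3): H = sqrt(10)/30.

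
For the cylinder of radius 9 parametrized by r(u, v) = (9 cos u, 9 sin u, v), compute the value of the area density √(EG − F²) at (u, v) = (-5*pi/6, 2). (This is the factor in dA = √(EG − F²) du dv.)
√(EG − F²)|_{(-5*pi/6, 2)} = 9

E = 81, F = 0, G = 1, so EG − F² = 81. Taking the positive square root: √(EG − F²) = 9. At (u, v) = (-5*pi/6, 2): 9.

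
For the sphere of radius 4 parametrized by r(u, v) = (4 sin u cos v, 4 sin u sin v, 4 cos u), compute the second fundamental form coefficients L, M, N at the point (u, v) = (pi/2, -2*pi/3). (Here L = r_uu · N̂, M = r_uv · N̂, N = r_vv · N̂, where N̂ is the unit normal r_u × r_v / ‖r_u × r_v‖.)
L = -4;  M = 0;  N = -4

Compute the unit normal N̂(u, v) = (sin(u)^2*cos(v)/Abs(sin(u)), sin(u)^2*sin(v)/Abs(sin(u)), sin(2*u)/(2*Abs(sin(u)))), and the second partials r_uu, r_uv, r_vv. Take dot products:
  L(u, v) = r_uu · N̂ = -4*sin(u)/Abs(sin(u)),
  M(u, v) = r_uv · N̂ = 0,
  N(u, v) = r_vv · N̂ = -4*sin(u)^3/Abs(sin(u)).
Evaluating at (u, v) = (pi/2, -2*pi/3):
  L = -4, M = 0, N = -4.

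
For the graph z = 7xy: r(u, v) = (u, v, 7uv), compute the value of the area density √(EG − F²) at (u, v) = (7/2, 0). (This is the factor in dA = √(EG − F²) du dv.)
√(EG − F²)|_{(7/2, 0)} = sqrt(2405)/2

E = 49*v^2 + 1, F = 49*u*v, G = 49*u^2 + 1, so EG − F² = 49*u^2 + 49*v^2 + 1. Taking the positive square root: √(EG − F²) = sqrt(49*u^2 + 49*v^2 + 1). At (u, v) = (7/2, 0): sqrt(2405)/2.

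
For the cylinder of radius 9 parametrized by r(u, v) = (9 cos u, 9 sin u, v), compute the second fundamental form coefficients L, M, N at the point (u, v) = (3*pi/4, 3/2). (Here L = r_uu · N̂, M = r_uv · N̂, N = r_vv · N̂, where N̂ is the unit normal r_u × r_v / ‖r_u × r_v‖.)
L = -9;  M = 0;  N = 0

Compute the unit normal N̂(u, v) = (cos(u), sin(u), 0), and the second partials r_uu, r_uv, r_vv. Take dot products:
  L(u, v) = r_uu · N̂ = -9,
  M(u, v) = r_uv · N̂ = 0,
  N(u, v) = r_vv · N̂ = 0.
Evaluating at (u, v) = (3*pi/4, 3/2):
  L = -9, M = 0, N = 0.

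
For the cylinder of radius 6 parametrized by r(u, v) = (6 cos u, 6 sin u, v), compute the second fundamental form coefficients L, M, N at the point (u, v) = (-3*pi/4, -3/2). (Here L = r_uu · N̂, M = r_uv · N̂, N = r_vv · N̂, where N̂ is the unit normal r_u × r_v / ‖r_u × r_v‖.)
L = -6;  M = 0;  N = 0

Compute the unit normal N̂(u, v) = (cos(u), sin(u), 0), and the second partials r_uu, r_uv, r_vv. Take dot products:
  L(u, v) = r_uu · N̂ = -6,
  M(u, v) = r_uv · N̂ = 0,
  N(u, v) = r_vv · N̂ = 0.
Evaluating at (u, v) = (-3*pi/4, -3/2):
  L = -6, M = 0, N = 0.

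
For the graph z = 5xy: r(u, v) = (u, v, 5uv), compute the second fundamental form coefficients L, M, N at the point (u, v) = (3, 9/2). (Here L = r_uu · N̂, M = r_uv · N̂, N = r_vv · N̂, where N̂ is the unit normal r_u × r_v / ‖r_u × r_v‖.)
L = 0;  M = 10*sqrt(2929)/2929;  N = 0

Compute the unit normal N̂(u, v) = (-5*v/sqrt(25*u^2 + 25*v^2 + 1), -5*u/sqrt(25*u^2 + 25*v^2 + 1), 1/sqrt(25*u^2 + 25*v^2 + 1)), and the second partials r_uu, r_uv, r_vv. Take dot products:
  L(u, v) = r_uu · N̂ = 0,
  M(u, v) = r_uv · N̂ = 5/sqrt(25*u^2 + 25*v^2 + 1),
  N(u, v) = r_vv · N̂ = 0.
Evaluating at (u, v) = (3, 9/2):
  L = 0, M = 10*sqrt(2929)/2929, N = 0.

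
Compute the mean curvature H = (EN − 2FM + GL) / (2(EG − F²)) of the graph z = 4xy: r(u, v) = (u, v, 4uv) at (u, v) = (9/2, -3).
H = 864*sqrt(469)/219961

With E = 16*v^2 + 1, F = 16*u*v, G = 16*u^2 + 1, L = 0, M = 4/sqrt(16*u^2 + 16*v^2 + 1), N = 0, assemble
  H = (EN − 2FM + GL) / (2(EG − F²)) = -64*u*v/(16*u^2 + 16*v^2 + 1)^(3/2).
At (u, v) = (9/2, -3): H = 864*sqrt(469)/219961.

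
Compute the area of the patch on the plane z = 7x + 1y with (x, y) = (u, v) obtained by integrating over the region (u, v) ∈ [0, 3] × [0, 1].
Area = 3*sqrt(51)

Area = ∫∫ √(EG − F²) du dv with √(EG − F²) = sqrt(51). Integrating over [0, 3] × [0, 1] gives 3*sqrt(51).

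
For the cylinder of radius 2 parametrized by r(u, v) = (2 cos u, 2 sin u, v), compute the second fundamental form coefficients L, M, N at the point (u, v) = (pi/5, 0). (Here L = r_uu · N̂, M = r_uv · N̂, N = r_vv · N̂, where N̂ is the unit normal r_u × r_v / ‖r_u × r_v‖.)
L = -2;  M = 0;  N = 0

Compute the unit normal N̂(u, v) = (cos(u), sin(u), 0), and the second partials r_uu, r_uv, r_vv. Take dot products:
  L(u, v) = r_uu · N̂ = -2,
  M(u, v) = r_uv · N̂ = 0,
  N(u, v) = r_vv · N̂ = 0.
Evaluating at (u, v) = (pi/5, 0):
  L = -2, M = 0, N = 0.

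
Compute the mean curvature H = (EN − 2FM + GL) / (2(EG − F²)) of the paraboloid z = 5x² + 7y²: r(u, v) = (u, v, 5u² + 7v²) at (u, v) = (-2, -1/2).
H = 1019*sqrt(2)/4500

With E = 100*u^2 + 1, F = 140*u*v, G = 196*v^2 + 1, L = 10/sqrt(100*u^2 + 196*v^2 + 1), M = 0, N = 14/sqrt(100*u^2 + 196*v^2 + 1), assemble
  H = (EN − 2FM + GL) / (2(EG − F²)) = 4*(175*u^2 + 245*v^2 + 3)/(100*u^2 + 196*v^2 + 1)^(3/2).
At (u, v) = (-2, -1/2): H = 1019*sqrt(2)/4500.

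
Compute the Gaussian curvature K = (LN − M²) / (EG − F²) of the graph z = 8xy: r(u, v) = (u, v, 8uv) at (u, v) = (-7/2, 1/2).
K = -64/641601

Coefficients of the first fundamental form: E = 64*v^2 + 1, F = 64*u*v, G = 64*u^2 + 1.
Coefficients of the second fundamental form: L = 0, M = 8/sqrt(64*u^2 + 64*v^2 + 1), N = 0.
Assemble K = (LN − M²)/(EG − F²) = -64/(4096*u^4 + 8192*u^2*v^2 + 128*u^2 + 4096*v^4 + 128*v^2 + 1). At (u, v) = (-7/2, 1/2): K = -64/641601.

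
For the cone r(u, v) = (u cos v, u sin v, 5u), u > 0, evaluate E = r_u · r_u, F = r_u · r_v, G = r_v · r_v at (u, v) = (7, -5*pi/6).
E = 26;  F = 0;  G = 49

Partials: r_u = (cos(v), sin(v), 5), r_v = (-u*sin(v), u*cos(v), 0). As functions of (u, v):
  E = r_u · r_u = 26,
  F = r_u · r_v = 0,
  G = r_v · r_v = u^2.
Evaluating at (u, v) = (7, -5*pi/6): E = 26, F = 0, G = 49.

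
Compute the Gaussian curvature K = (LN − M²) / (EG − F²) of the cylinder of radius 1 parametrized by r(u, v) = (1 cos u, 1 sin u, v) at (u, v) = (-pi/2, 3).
K = 0

Coefficients of the first fundamental form: E = 1, F = 0, G = 1.
Coefficients of the second fundamental form: L = -1, M = 0, N = 0.
Assemble K = (LN − M²)/(EG − F²) = 0. At (u, v) = (-pi/2, 3): K = 0.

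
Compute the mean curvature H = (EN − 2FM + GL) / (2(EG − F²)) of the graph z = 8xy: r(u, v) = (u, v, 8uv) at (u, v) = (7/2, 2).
H = -3584*sqrt(1041)/1083681

With E = 64*v^2 + 1, F = 64*u*v, G = 64*u^2 + 1, L = 0, M = 8/sqrt(64*u^2 + 64*v^2 + 1), N = 0, assemble
  H = (EN − 2FM + GL) / (2(EG − F²)) = -512*u*v/(64*u^2 + 64*v^2 + 1)^(3/2).
At (u, v) = (7/2, 2): H = -3584*sqrt(1041)/1083681.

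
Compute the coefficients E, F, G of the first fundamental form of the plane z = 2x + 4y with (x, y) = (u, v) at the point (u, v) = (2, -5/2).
E = 5;  F = 8;  G = 17

Partials: r_u = (1, 0, 2), r_v = (0, 1, 4). As functions of (u, v):
  E = r_u · r_u = 5,
  F = r_u · r_v = 8,
  G = r_v · r_v = 17.
Evaluating at (u, v) = (2, -5/2): E = 5, F = 8, G = 17.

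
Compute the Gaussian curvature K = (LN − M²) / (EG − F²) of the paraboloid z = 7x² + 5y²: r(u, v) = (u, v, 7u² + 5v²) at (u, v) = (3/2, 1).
K = 35/73441

Coefficients of the first fundamental form: E = 196*u^2 + 1, F = 140*u*v, G = 100*v^2 + 1.
Coefficients of the second fundamental form: L = 14/sqrt(196*u^2 + 100*v^2 + 1), M = 0, N = 10/sqrt(196*u^2 + 100*v^2 + 1).
Assemble K = (LN − M²)/(EG − F²) = 140/(38416*u^4 + 39200*u^2*v^2 + 392*u^2 + 10000*v^4 + 200*v^2 + 1). At (u, v) = (3/2, 1): K = 35/73441.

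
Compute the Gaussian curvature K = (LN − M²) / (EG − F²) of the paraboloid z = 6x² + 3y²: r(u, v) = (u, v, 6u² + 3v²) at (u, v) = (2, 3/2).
K = 18/108241

Coefficients of the first fundamental form: E = 144*u^2 + 1, F = 72*u*v, G = 36*v^2 + 1.
Coefficients of the second fundamental form: L = 12/sqrt(144*u^2 + 36*v^2 + 1), M = 0, N = 6/sqrt(144*u^2 + 36*v^2 + 1).
Assemble K = (LN − M²)/(EG − F²) = 72/(20736*u^4 + 10368*u^2*v^2 + 288*u^2 + 1296*v^4 + 72*v^2 + 1). At (u, v) = (2, 3/2): K = 18/108241.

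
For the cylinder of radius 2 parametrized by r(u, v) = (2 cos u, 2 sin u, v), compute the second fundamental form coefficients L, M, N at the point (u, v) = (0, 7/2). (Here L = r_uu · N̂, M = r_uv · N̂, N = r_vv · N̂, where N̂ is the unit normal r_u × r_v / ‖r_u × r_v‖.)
L = -2;  M = 0;  N = 0

Compute the unit normal N̂(u, v) = (cos(u), sin(u), 0), and the second partials r_uu, r_uv, r_vv. Take dot products:
  L(u, v) = r_uu · N̂ = -2,
  M(u, v) = r_uv · N̂ = 0,
  N(u, v) = r_vv · N̂ = 0.
Evaluating at (u, v) = (0, 7/2):
  L = -2, M = 0, N = 0.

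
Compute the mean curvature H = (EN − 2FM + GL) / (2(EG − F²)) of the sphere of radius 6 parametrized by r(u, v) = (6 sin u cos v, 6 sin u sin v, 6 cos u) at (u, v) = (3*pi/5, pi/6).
H = -1/6

With E = 36, F = 0, G = 36*sin(u)^2, L = -6*sin(u)/Abs(sin(u)), M = 0, N = -6*sin(u)^3/Abs(sin(u)), assemble
  H = (EN − 2FM + GL) / (2(EG − F²)) = -sin(u)/(6*Abs(sin(u))).
At (u, v) = (3*pi/5, pi/6): H = -1/6.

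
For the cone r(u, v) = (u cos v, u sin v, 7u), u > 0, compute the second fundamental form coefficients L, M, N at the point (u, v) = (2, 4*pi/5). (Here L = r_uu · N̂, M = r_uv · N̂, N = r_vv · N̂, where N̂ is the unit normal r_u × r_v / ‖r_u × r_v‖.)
L = 0;  M = 0;  N = 7*sqrt(2)/5

Compute the unit normal N̂(u, v) = (-7*sqrt(2)*u*cos(v)/(10*Abs(u)), -7*sqrt(2)*u*sin(v)/(10*Abs(u)), sqrt(2)*u/(10*Abs(u))), and the second partials r_uu, r_uv, r_vv. Take dot products:
  L(u, v) = r_uu · N̂ = 0,
  M(u, v) = r_uv · N̂ = 0,
  N(u, v) = r_vv · N̂ = 7*sqrt(2)*u^2/(10*Abs(u)).
Evaluating at (u, v) = (2, 4*pi/5):
  L = 0, M = 0, N = 7*sqrt(2)/5.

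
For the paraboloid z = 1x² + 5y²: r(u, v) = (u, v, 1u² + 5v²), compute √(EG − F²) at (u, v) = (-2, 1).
√(EG − F²)|_{(-2, 1)} = 3*sqrt(13)

E = 4*u^2 + 1, F = 20*u*v, G = 100*v^2 + 1; EG − F² = 4*u^2 + 100*v^2 + 1; √(EG − F²) = sqrt(4*u^2 + 100*v^2 + 1). At the given point: 3*sqrt(13).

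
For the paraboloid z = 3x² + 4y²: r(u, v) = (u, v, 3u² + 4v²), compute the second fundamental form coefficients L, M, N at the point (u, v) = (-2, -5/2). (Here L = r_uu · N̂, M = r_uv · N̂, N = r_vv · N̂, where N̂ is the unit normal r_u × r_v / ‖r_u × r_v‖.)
L = 6*sqrt(545)/545;  M = 0;  N = 8*sqrt(545)/545

Compute the unit normal N̂(u, v) = (-6*u/sqrt(36*u^2 + 64*v^2 + 1), -8*v/sqrt(36*u^2 + 64*v^2 + 1), 1/sqrt(36*u^2 + 64*v^2 + 1)), and the second partials r_uu, r_uv, r_vv. Take dot products:
  L(u, v) = r_uu · N̂ = 6/sqrt(36*u^2 + 64*v^2 + 1),
  M(u, v) = r_uv · N̂ = 0,
  N(u, v) = r_vv · N̂ = 8/sqrt(36*u^2 + 64*v^2 + 1).
Evaluating at (u, v) = (-2, -5/2):
  L = 6*sqrt(545)/545, M = 0, N = 8*sqrt(545)/545.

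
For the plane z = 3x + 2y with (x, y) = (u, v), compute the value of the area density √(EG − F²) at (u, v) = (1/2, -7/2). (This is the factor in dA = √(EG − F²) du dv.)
√(EG − F²)|_{(1/2, -7/2)} = sqrt(14)

E = 10, F = 6, G = 5, so EG − F² = 14. Taking the positive square root: √(EG − F²) = sqrt(14). At (u, v) = (1/2, -7/2): sqrt(14).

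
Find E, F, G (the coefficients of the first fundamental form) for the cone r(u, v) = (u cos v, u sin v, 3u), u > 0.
E = 10;  F = 0;  G = u^2

Compute partials: r_u = (cos(v), sin(v), 3), r_v = (-u*sin(v), u*cos(v), 0). Then
  E = r_u · r_u = 10,
  F = r_u · r_v = 0,
  G = r_v · r_v = u^2.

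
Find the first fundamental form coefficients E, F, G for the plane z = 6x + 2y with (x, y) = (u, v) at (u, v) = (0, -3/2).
E = 37;  F = 12;  G = 5

Partials: r_u = (1, 0, 6), r_v = (0, 1, 2). As functions of (u, v):
  E = r_u · r_u = 37,
  F = r_u · r_v = 12,
  G = r_v · r_v = 5.
Evaluating at (u, v) = (0, -3/2): E = 37, F = 12, G = 5.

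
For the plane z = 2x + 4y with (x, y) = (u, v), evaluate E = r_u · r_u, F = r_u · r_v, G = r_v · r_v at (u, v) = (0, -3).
E = 5;  F = 8;  G = 17

Partials: r_u = (1, 0, 2), r_v = (0, 1, 4). As functions of (u, v):
  E = r_u · r_u = 5,
  F = r_u · r_v = 8,
  G = r_v · r_v = 17.
Evaluating at (u, v) = (0, -3): E = 5, F = 8, G = 17.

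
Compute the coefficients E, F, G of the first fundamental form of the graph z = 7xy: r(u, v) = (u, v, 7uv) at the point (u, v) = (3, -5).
E = 1226;  F = -735;  G = 442

Partials: r_u = (1, 0, 7*v), r_v = (0, 1, 7*u). As functions of (u, v):
  E = r_u · r_u = 49*v^2 + 1,
  F = r_u · r_v = 49*u*v,
  G = r_v · r_v = 49*u^2 + 1.
Evaluating at (u, v) = (3, -5): E = 1226, F = -735, G = 442.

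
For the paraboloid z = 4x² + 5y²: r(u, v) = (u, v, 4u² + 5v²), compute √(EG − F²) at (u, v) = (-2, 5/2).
√(EG − F²)|_{(-2, 5/2)} = 21*sqrt(2)

E = 64*u^2 + 1, F = 80*u*v, G = 100*v^2 + 1; EG − F² = 64*u^2 + 100*v^2 + 1; √(EG − F²) = sqrt(64*u^2 + 100*v^2 + 1). At the given point: 21*sqrt(2).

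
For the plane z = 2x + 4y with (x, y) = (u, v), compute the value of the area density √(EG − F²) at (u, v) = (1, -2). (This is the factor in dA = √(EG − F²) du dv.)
√(EG − F²)|_{(1, -2)} = sqrt(21)

E = 5, F = 8, G = 17, so EG − F² = 21. Taking the positive square root: √(EG − F²) = sqrt(21). At (u, v) = (1, -2): sqrt(21).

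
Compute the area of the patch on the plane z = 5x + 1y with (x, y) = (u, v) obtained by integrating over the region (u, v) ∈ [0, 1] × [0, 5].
Area = 15*sqrt(3)

Area = ∫∫ √(EG − F²) du dv with √(EG − F²) = 3*sqrt(3). Integrating over [0, 1] × [0, 5] gives 15*sqrt(3).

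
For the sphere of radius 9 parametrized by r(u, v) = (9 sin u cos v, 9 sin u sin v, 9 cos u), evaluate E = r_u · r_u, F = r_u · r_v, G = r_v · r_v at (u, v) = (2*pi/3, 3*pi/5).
E = 81;  F = 0;  G = 243/4

Partials: r_u = (9*cos(u)*cos(v), 9*sin(v)*cos(u), -9*sin(u)), r_v = (-9*sin(u)*sin(v), 9*sin(u)*cos(v), 0). As functions of (u, v):
  E = r_u · r_u = 81,
  F = r_u · r_v = 0,
  G = r_v · r_v = 81*sin(u)^2.
Evaluating at (u, v) = (2*pi/3, 3*pi/5): E = 81, F = 0, G = 243/4.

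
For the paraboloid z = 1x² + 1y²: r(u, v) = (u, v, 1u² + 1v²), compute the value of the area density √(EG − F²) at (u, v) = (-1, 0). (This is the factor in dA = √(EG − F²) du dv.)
√(EG − F²)|_{(-1, 0)} = sqrt(5)

E = 4*u^2 + 1, F = 4*u*v, G = 4*v^2 + 1, so EG − F² = 4*u^2 + 4*v^2 + 1. Taking the positive square root: √(EG − F²) = sqrt(4*u^2 + 4*v^2 + 1). At (u, v) = (-1, 0): sqrt(5).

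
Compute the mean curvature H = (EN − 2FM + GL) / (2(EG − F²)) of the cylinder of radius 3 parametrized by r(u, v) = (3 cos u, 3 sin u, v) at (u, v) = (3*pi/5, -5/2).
H = -1/6

With E = 9, F = 0, G = 1, L = -3, M = 0, N = 0, assemble
  H = (EN − 2FM + GL) / (2(EG − F²)) = -1/6.
At (u, v) = (3*pi/5, -5/2): H = -1/6.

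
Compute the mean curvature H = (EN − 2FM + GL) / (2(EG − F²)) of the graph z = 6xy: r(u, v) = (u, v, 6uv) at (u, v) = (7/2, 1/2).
H = -378*sqrt(451)/203401

With E = 36*v^2 + 1, F = 36*u*v, G = 36*u^2 + 1, L = 0, M = 6/sqrt(36*u^2 + 36*v^2 + 1), N = 0, assemble
  H = (EN − 2FM + GL) / (2(EG − F²)) = -216*u*v/(36*u^2 + 36*v^2 + 1)^(3/2).
At (u, v) = (7/2, 1/2): H = -378*sqrt(451)/203401.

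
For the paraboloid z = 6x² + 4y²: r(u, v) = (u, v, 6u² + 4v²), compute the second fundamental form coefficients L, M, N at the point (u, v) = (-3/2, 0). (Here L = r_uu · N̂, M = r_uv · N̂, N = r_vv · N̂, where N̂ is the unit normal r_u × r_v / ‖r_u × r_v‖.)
L = 12*sqrt(13)/65;  M = 0;  N = 8*sqrt(13)/65

Compute the unit normal N̂(u, v) = (-12*u/sqrt(144*u^2 + 64*v^2 + 1), -8*v/sqrt(144*u^2 + 64*v^2 + 1), 1/sqrt(144*u^2 + 64*v^2 + 1)), and the second partials r_uu, r_uv, r_vv. Take dot products:
  L(u, v) = r_uu · N̂ = 12/sqrt(144*u^2 + 64*v^2 + 1),
  M(u, v) = r_uv · N̂ = 0,
  N(u, v) = r_vv · N̂ = 8/sqrt(144*u^2 + 64*v^2 + 1).
Evaluating at (u, v) = (-3/2, 0):
  L = 12*sqrt(13)/65, M = 0, N = 8*sqrt(13)/65.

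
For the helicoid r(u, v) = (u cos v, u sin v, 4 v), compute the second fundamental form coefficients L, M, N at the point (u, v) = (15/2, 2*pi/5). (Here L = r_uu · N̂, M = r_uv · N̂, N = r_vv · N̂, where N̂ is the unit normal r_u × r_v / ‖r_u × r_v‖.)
L = 0;  M = -8/17;  N = 0

Compute the unit normal N̂(u, v) = (4*sin(v)/sqrt(u^2 + 16), -4*cos(v)/sqrt(u^2 + 16), u/sqrt(u^2 + 16)), and the second partials r_uu, r_uv, r_vv. Take dot products:
  L(u, v) = r_uu · N̂ = 0,
  M(u, v) = r_uv · N̂ = -4/sqrt(u^2 + 16),
  N(u, v) = r_vv · N̂ = 0.
Evaluating at (u, v) = (15/2, 2*pi/5):
  L = 0, M = -8/17, N = 0.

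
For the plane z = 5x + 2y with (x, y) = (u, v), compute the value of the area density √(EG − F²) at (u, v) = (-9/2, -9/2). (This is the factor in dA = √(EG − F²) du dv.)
√(EG − F²)|_{(-9/2, -9/2)} = sqrt(30)

E = 26, F = 10, G = 5, so EG − F² = 30. Taking the positive square root: √(EG − F²) = sqrt(30). At (u, v) = (-9/2, -9/2): sqrt(30).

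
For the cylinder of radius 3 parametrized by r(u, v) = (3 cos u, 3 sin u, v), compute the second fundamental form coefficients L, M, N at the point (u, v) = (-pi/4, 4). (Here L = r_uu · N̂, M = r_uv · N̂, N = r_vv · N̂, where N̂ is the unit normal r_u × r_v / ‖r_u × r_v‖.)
L = -3;  M = 0;  N = 0

Compute the unit normal N̂(u, v) = (cos(u), sin(u), 0), and the second partials r_uu, r_uv, r_vv. Take dot products:
  L(u, v) = r_uu · N̂ = -3,
  M(u, v) = r_uv · N̂ = 0,
  N(u, v) = r_vv · N̂ = 0.
Evaluating at (u, v) = (-pi/4, 4):
  L = -3, M = 0, N = 0.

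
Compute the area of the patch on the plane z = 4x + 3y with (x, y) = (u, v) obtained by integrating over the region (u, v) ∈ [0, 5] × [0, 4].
Area = 20*sqrt(26)

Area = ∫∫ √(EG − F²) du dv with √(EG − F²) = sqrt(26). Integrating over [0, 5] × [0, 4] gives 20*sqrt(26).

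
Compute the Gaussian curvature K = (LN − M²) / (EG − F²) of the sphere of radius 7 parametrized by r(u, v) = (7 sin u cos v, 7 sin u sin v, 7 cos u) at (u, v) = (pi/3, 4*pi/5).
K = 1/49

Coefficients of the first fundamental form: E = 49, F = 0, G = 49*sin(u)^2.
Coefficients of the second fundamental form: L = -7*sin(u)/Abs(sin(u)), M = 0, N = -7*sin(u)^3/Abs(sin(u)).
Assemble K = (LN − M²)/(EG − F²) = 1/49. At (u, v) = (pi/3, 4*pi/5): K = 1/49.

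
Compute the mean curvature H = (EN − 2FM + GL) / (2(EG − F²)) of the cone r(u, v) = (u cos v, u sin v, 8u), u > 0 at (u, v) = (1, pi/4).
H = 4*sqrt(65)/65

With E = 65, F = 0, G = u^2, L = 0, M = 0, N = 8*sqrt(65)*u^2/(65*Abs(u)), assemble
  H = (EN − 2FM + GL) / (2(EG − F²)) = 4*sqrt(65)/(65*Abs(u)).
At (u, v) = (1, pi/4): H = 4*sqrt(65)/65.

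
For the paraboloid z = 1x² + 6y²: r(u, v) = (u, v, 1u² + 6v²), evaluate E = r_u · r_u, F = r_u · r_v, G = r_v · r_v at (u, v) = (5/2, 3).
E = 26;  F = 180;  G = 1297

Partials: r_u = (1, 0, 2*u), r_v = (0, 1, 12*v). As functions of (u, v):
  E = r_u · r_u = 4*u^2 + 1,
  F = r_u · r_v = 24*u*v,
  G = r_v · r_v = 144*v^2 + 1.
Evaluating at (u, v) = (5/2, 3): E = 26, F = 180, G = 1297.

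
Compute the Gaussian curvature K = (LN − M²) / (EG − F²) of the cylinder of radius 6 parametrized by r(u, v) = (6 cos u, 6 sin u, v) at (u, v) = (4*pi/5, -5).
K = 0

Coefficients of the first fundamental form: E = 36, F = 0, G = 1.
Coefficients of the second fundamental form: L = -6, M = 0, N = 0.
Assemble K = (LN − M²)/(EG − F²) = 0. At (u, v) = (4*pi/5, -5): K = 0.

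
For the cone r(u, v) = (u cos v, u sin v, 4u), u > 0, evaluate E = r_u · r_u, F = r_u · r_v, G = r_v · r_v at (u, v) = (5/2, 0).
E = 17;  F = 0;  G = 25/4

Partials: r_u = (cos(v), sin(v), 4), r_v = (-u*sin(v), u*cos(v), 0). As functions of (u, v):
  E = r_u · r_u = 17,
  F = r_u · r_v = 0,
  G = r_v · r_v = u^2.
Evaluating at (u, v) = (5/2, 0): E = 17, F = 0, G = 25/4.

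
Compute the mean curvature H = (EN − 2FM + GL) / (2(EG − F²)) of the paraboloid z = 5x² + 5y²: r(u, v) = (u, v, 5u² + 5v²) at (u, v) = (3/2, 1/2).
H = 1260*sqrt(251)/63001

With E = 100*u^2 + 1, F = 100*u*v, G = 100*v^2 + 1, L = 10/sqrt(100*u^2 + 100*v^2 + 1), M = 0, N = 10/sqrt(100*u^2 + 100*v^2 + 1), assemble
  H = (EN − 2FM + GL) / (2(EG − F²)) = 10*(50*u^2 + 50*v^2 + 1)/(100*u^2 + 100*v^2 + 1)^(3/2).
At (u, v) = (3/2, 1/2): H = 1260*sqrt(251)/63001.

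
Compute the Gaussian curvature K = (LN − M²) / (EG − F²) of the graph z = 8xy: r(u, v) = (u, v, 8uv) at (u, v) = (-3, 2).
K = -64/693889

Coefficients of the first fundamental form: E = 64*v^2 + 1, F = 64*u*v, G = 64*u^2 + 1.
Coefficients of the second fundamental form: L = 0, M = 8/sqrt(64*u^2 + 64*v^2 + 1), N = 0.
Assemble K = (LN − M²)/(EG − F²) = -64/(4096*u^4 + 8192*u^2*v^2 + 128*u^2 + 4096*v^4 + 128*v^2 + 1). At (u, v) = (-3, 2): K = -64/693889.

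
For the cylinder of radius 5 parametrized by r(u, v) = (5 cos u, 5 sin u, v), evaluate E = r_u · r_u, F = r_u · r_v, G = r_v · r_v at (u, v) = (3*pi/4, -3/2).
E = 25;  F = 0;  G = 1

Partials: r_u = (-5*sin(u), 5*cos(u), 0), r_v = (0, 0, 1). As functions of (u, v):
  E = r_u · r_u = 25,
  F = r_u · r_v = 0,
  G = r_v · r_v = 1.
Evaluating at (u, v) = (3*pi/4, -3/2): E = 25, F = 0, G = 1.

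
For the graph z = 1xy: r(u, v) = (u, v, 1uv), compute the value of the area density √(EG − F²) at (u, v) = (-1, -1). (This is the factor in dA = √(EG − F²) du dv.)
√(EG − F²)|_{(-1, -1)} = sqrt(3)

E = v^2 + 1, F = u*v, G = u^2 + 1, so EG − F² = u^2 + v^2 + 1. Taking the positive square root: √(EG − F²) = sqrt(u^2 + v^2 + 1). At (u, v) = (-1, -1): sqrt(3).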